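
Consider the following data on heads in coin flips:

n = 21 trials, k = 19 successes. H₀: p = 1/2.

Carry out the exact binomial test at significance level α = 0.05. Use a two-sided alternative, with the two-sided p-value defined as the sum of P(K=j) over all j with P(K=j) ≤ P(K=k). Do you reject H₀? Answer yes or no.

Exact binomial: n=21, k=19, p₀=1/2=0.5000
P(X=j) = C(n,j)·p₀^j·(1−p₀)^(n−j); p = Σ P(X=j) over j with P(X=j) ≤ P(X=19)
p-value (two-sided) = 0.00022
At α=0.05: p < α → reject H₀

reject H₀: yes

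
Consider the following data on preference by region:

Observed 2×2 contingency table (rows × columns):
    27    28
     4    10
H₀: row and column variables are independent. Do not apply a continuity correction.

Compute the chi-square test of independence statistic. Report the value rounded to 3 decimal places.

Row totals [55, 14], col totals [31, 38], n=69
χ² = (27−24.71)²/24.71 + (28−30.29)²/30.29 + (4−6.29)²/6.29 + (10−7.71)²/7.71 = 1.8990
df = 1

test statistic = 1.899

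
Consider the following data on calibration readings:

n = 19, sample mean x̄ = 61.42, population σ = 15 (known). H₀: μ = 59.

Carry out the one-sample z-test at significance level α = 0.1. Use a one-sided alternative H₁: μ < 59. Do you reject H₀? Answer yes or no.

SE = σ/√n = 15/√19 = 3.4412
z = (x̄−μ₀)/SE = (61.42−59)/3.4412 = 0.7032
p-value (one-sided, H₁ less) = 0.75905
At α=0.1: p ≥ α → fail to reject H₀

reject H₀: no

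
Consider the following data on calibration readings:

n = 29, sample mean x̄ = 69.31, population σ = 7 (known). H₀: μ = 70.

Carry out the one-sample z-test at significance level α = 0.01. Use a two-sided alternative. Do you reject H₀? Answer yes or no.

SE = σ/√n = 7/√29 = 1.2999
z = (x̄−μ₀)/SE = (69.31−70)/1.2999 = -0.5308
p-value (two-sided) = 0.59554
At α=0.01: p ≥ α → fail to reject H₀

reject H₀: no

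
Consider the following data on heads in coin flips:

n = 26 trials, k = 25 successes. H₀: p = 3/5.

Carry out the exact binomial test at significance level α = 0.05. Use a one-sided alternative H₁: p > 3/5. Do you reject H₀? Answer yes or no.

Exact binomial: n=26, k=25, p₀=3/5=0.6000
P(X≥25) from Σ C(n,i)·p₀^i·(1−p₀)^(n−i)
p-value (one-sided, H₁ greater) = 0.00003
At α=0.05: p < α → reject H₀

reject H₀: yes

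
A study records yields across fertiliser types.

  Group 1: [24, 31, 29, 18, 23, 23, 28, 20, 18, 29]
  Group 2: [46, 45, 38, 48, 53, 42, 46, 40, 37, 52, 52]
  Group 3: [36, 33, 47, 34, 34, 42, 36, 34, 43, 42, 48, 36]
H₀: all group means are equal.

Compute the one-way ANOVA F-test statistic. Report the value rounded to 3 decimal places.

test statistic = 43.149

Group means [24.30, 45.36, 38.75], grand mean 36.576
SSB = Σnᵢ(x̄ᵢ−x̄)² = 2413.165; SSW = ΣΣ(x−x̄ᵢ)² = 838.895
MSB = 2413.165/2 = 1206.5826; MSW = 838.895/30 = 27.9632
F = MSB/MSW = 43.1490
df = (2, 30)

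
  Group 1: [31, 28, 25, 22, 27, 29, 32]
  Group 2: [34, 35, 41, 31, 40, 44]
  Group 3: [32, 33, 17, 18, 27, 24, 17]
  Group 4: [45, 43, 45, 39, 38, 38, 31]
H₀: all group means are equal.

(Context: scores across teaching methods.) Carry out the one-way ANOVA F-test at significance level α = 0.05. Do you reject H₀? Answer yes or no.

Group means [27.71, 37.50, 24.00, 39.86], grand mean 32.074
SSB = Σnᵢ(x̄ᵢ−x̄)² = 1190.066; SSW = ΣΣ(x−x̄ᵢ)² = 629.786
MSB = 1190.066/3 = 396.6887; MSW = 629.786/23 = 27.3820
F = MSB/MSW = 14.4872
df = (3, 23)
p-value (upper-tail) = 0.00002
At α=0.05: p < α → reject H₀

reject H₀: yes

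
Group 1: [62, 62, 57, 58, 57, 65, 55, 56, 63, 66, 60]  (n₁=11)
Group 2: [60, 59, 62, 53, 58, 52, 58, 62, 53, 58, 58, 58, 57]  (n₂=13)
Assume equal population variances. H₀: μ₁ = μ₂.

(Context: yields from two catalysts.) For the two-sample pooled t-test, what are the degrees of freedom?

df = n₁ + n₂ − 2 = 11 + 13 − 2 = 22

degrees of freedom = 22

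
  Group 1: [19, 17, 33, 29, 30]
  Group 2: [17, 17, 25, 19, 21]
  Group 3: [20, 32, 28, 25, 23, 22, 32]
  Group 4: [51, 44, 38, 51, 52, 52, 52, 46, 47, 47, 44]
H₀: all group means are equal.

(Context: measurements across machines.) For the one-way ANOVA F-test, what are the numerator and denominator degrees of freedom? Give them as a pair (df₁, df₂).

degrees of freedom = [3, 24]

k = 4 groups, N = 28 total
df = (k−1, N−k) = (4−1, 28−4) = (3, 24)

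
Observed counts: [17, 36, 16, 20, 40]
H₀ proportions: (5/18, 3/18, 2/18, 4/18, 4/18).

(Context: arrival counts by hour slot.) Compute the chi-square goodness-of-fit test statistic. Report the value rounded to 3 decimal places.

n = 129; E_i = n·p_i = [35.83, 21.50, 14.33, 28.67, 28.67]
χ² = (17−35.83)²/35.83 + (36−21.50)²/21.50 + (16−14.33)²/14.33 + (20−28.67)²/28.67 + (40−28.67)²/28.67 = 26.9721
df = 4

test statistic = 26.972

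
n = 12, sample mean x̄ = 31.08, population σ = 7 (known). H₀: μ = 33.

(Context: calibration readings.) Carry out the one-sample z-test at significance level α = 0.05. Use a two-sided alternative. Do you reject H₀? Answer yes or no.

reject H₀: no

SE = σ/√n = 7/√12 = 2.0207
z = (x̄−μ₀)/SE = (31.08−33)/2.0207 = -0.9502
p-value (two-sided) = 0.34203
At α=0.05: p ≥ α → fail to reject H₀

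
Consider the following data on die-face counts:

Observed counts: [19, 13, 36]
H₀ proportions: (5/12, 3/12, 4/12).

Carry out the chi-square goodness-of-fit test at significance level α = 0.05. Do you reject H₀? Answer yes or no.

reject H₀: yes

n = 68; E_i = n·p_i = [28.33, 17.00, 22.67]
χ² = (19−28.33)²/28.33 + (13−17.00)²/17.00 + (36−22.67)²/22.67 = 11.8588
df = 2
p-value (upper-tail) = 0.00266
At α=0.05: p < α → reject H₀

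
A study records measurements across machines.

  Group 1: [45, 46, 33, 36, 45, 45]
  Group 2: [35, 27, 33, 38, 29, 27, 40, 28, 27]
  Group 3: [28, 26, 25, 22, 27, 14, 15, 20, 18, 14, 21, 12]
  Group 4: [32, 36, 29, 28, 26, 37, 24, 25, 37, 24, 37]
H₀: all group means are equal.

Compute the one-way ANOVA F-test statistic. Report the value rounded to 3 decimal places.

Group means [41.67, 31.56, 20.17, 30.45], grand mean 29.237
SSB = Σnᵢ(x̄ᵢ−x̄)² = 1978.919; SSW = ΣΣ(x−x̄ᵢ)² = 1013.949
MSB = 1978.919/3 = 659.6396; MSW = 1013.949/34 = 29.8220
F = MSB/MSW = 22.1192
df = (3, 34)

test statistic = 22.119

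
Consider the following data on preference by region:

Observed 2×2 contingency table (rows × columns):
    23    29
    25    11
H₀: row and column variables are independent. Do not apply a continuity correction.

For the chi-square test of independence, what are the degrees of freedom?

df = (r−1)(c−1) = (2−1)·(2−1) = 1

degrees of freedom = 1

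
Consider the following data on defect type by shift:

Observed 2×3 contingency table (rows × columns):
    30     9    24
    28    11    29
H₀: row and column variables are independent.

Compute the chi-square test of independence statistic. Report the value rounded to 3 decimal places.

test statistic = 0.551

Row totals [63, 68], col totals [58, 20, 53], n=131
χ² = (30−27.89)²/27.89 + (9−9.62)²/9.62 + (24−25.49)²/25.49 + (28−30.11)²/30.11 + (11−10.38)²/10.38 + (29−27.51)²/27.51 = 0.5506
df = 2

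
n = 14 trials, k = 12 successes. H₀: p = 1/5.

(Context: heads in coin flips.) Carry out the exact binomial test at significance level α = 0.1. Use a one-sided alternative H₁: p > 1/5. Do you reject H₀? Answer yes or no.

reject H₀: yes

Exact binomial: n=14, k=12, p₀=1/5=0.2000
P(X≥12) from Σ C(n,i)·p₀^i·(1−p₀)^(n−i)
p-value (one-sided, H₁ greater) = 0.00000
At α=0.1: p < α → reject H₀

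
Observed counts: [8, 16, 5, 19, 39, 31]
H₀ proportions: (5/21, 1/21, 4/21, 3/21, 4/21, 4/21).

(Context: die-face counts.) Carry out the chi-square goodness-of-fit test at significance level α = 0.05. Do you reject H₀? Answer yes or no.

n = 118; E_i = n·p_i = [28.10, 5.62, 22.48, 16.86, 22.48, 22.48]
χ² = (8−28.10)²/28.10 + (16−5.62)²/5.62 + (5−22.48)²/22.48 + (19−16.86)²/16.86 + (39−22.48)²/22.48 + (31−22.48)²/22.48 = 62.7928
df = 5
p-value (upper-tail) = 0.00000
At α=0.05: p < α → reject H₀

reject H₀: yes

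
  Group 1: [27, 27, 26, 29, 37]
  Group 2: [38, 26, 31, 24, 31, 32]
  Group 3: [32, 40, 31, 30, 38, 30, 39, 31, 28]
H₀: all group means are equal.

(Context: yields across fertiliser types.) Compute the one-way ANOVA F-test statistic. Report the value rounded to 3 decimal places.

test statistic = 1.422

Group means [29.20, 30.33, 33.22], grand mean 31.350
SSB = Σnᵢ(x̄ᵢ−x̄)² = 60.861; SSW = ΣΣ(x−x̄ᵢ)² = 363.689
MSB = 60.861/2 = 30.4306; MSW = 363.689/17 = 21.3935
F = MSB/MSW = 1.4224
df = (2, 17)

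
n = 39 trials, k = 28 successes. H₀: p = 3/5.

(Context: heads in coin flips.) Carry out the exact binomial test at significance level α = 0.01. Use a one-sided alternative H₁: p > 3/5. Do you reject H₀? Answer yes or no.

reject H₀: no

Exact binomial: n=39, k=28, p₀=3/5=0.6000
P(X≥28) from Σ C(n,i)·p₀^i·(1−p₀)^(n−i)
p-value (one-sided, H₁ greater) = 0.08822
At α=0.01: p ≥ α → fail to reject H₀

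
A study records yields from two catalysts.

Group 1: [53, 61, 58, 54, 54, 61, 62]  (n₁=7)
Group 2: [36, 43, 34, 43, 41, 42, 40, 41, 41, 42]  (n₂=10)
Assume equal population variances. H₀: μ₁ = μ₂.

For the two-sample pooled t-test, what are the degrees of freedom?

df = n₁ + n₂ − 2 = 7 + 10 − 2 = 15

degrees of freedom = 15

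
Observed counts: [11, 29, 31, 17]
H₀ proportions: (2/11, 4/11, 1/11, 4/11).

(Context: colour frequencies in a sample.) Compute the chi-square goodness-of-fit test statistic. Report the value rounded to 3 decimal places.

n = 88; E_i = n·p_i = [16.00, 32.00, 8.00, 32.00]
χ² = (11−16.00)²/16.00 + (29−32.00)²/32.00 + (31−8.00)²/8.00 + (17−32.00)²/32.00 = 75.0000
df = 3

test statistic = 75.000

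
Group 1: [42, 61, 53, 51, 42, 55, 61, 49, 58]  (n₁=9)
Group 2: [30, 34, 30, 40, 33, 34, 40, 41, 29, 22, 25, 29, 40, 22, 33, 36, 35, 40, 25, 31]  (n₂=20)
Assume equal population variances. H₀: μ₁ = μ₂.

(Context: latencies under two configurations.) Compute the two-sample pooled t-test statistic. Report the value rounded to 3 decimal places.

x̄₁=52.444, s₁=7.213, n₁=9
x̄₂=32.450, s₂=6.039, n₂=20
s_p² = [8·7.213² + 19·6.039²]/27 = 41.0805
SE = √(s_p²·(1/9+1/20)) = 2.5726
t = (52.444−32.450)/2.5726 = 7.7719
df = 27

test statistic = 7.772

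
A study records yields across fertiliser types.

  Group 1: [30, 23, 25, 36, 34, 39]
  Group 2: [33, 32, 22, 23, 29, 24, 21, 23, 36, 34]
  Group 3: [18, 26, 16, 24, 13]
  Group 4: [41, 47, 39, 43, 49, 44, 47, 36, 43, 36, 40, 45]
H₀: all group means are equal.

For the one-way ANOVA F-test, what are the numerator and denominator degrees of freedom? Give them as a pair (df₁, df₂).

k = 4 groups, N = 33 total
df = (k−1, N−k) = (4−1, 33−4) = (3, 29)

degrees of freedom = [3, 29]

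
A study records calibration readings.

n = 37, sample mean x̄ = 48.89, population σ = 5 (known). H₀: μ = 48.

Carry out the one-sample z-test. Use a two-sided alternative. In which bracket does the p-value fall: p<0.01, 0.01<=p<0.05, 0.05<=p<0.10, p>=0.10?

p-value bracket: p>=0.10

SE = σ/√n = 5/√37 = 0.8220
z = (x̄−μ₀)/SE = (48.89−48)/0.8220 = 1.0827
p-value (two-sided) = 0.27893
→ bracket: p>=0.10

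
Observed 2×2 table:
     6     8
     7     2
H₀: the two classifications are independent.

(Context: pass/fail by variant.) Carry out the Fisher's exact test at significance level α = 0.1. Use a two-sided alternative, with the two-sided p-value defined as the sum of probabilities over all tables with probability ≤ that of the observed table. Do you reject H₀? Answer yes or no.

reject H₀: no

Margins: r₁=14, r₂=9, c₁=13, c₂=10, n=23
p_obs = C(14,6)·C(9,7)/C(23,13); sum pmf over tables with pmf ≤ p_obs
p-value (two-sided) = 0.19680
At α=0.1: p ≥ α → fail to reject H₀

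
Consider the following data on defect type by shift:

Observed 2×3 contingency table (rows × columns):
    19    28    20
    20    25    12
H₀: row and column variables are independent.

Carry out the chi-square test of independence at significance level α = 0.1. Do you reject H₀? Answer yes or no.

reject H₀: no

Row totals [67, 57], col totals [39, 53, 32], n=124
χ² = (19−21.07)²/21.07 + (28−28.64)²/28.64 + (20−17.29)²/17.29 + (20−17.93)²/17.93 + (25−24.36)²/24.36 + (12−14.71)²/14.71 = 1.3981
df = 2
p-value (upper-tail) = 0.49706
At α=0.1: p ≥ α → fail to reject H₀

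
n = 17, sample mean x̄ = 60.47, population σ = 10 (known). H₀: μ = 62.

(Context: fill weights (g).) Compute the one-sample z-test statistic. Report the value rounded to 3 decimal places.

SE = σ/√n = 10/√17 = 2.4254
z = (x̄−μ₀)/SE = (60.47−62)/2.4254 = -0.6308

test statistic = -0.631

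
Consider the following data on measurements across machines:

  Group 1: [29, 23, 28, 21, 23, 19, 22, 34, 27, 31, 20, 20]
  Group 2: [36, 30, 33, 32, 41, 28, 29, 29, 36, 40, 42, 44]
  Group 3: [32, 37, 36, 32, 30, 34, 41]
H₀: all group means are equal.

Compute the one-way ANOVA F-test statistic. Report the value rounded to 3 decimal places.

Group means [24.75, 35.00, 34.57], grand mean 30.935
SSB = Σnᵢ(x̄ᵢ−x̄)² = 749.907; SSW = ΣΣ(x−x̄ᵢ)² = 699.964
MSB = 749.907/2 = 374.9533; MSW = 699.964/28 = 24.9987
F = MSB/MSW = 14.9989
df = (2, 28)

test statistic = 14.999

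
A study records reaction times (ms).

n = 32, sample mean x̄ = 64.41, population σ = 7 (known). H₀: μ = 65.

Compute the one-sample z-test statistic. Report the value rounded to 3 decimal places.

SE = σ/√n = 7/√32 = 1.2374
z = (x̄−μ₀)/SE = (64.41−65)/1.2374 = -0.4768

test statistic = -0.477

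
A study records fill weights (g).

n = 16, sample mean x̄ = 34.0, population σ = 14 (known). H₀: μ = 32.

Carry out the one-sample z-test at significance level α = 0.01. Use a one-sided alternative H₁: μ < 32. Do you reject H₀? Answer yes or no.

reject H₀: no

SE = σ/√n = 14/√16 = 3.5000
z = (x̄−μ₀)/SE = (34.0−32)/3.5000 = 0.5714
p-value (one-sided, H₁ less) = 0.71615
At α=0.01: p ≥ α → fail to reject H₀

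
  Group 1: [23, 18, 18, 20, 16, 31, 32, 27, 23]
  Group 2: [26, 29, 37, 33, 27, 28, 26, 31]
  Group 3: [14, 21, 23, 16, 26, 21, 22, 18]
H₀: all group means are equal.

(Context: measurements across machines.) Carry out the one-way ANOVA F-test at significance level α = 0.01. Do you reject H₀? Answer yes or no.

Group means [23.11, 29.62, 20.12], grand mean 24.240
SSB = Σnᵢ(x̄ᵢ−x̄)² = 378.921; SSW = ΣΣ(x−x̄ᵢ)² = 479.639
MSB = 378.921/2 = 189.4606; MSW = 479.639/22 = 21.8018
F = MSB/MSW = 8.6901
df = (2, 22)
p-value (upper-tail) = 0.00165
At α=0.01: p < α → reject H₀

reject H₀: yes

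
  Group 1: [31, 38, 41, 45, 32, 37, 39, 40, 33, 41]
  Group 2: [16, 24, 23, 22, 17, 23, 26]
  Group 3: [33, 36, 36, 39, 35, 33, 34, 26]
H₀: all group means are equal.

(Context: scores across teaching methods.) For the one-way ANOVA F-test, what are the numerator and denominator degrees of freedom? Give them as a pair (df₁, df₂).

degrees of freedom = [2, 22]

k = 3 groups, N = 25 total
df = (k−1, N−k) = (3−1, 25−3) = (2, 22)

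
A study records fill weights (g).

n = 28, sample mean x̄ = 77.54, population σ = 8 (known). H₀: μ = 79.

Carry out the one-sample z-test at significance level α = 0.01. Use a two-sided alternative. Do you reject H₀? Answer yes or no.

SE = σ/√n = 8/√28 = 1.5119
z = (x̄−μ₀)/SE = (77.54−79)/1.5119 = -0.9657
p-value (two-sided) = 0.33419
At α=0.01: p ≥ α → fail to reject H₀

reject H₀: no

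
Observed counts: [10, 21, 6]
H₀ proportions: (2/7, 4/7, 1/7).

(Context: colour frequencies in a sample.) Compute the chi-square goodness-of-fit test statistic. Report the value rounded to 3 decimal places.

test statistic = 0.128

n = 37; E_i = n·p_i = [10.57, 21.14, 5.29]
χ² = (10−10.57)²/10.57 + (21−21.14)²/21.14 + (6−5.29)²/5.29 = 0.1284
df = 2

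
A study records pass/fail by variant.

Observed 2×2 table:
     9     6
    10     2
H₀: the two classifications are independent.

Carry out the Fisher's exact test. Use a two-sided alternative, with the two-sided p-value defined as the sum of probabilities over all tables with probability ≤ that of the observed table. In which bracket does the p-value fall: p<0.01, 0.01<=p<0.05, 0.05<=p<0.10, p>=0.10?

Margins: r₁=15, r₂=12, c₁=19, c₂=8, n=27
p_obs = C(15,9)·C(12,10)/C(27,19); sum pmf over tables with pmf ≤ p_obs
p-value (two-sided) = 0.23575
→ bracket: p>=0.10

p-value bracket: p>=0.10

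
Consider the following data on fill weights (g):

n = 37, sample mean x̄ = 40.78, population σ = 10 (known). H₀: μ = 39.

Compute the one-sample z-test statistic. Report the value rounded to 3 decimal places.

test statistic = 1.083

SE = σ/√n = 10/√37 = 1.6440
z = (x̄−μ₀)/SE = (40.78−39)/1.6440 = 1.0827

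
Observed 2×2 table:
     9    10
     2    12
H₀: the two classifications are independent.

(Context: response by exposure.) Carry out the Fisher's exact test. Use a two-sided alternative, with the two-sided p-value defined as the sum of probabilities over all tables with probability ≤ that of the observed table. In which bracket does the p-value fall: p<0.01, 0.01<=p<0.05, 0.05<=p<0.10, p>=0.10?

Margins: r₁=19, r₂=14, c₁=11, c₂=22, n=33
p_obs = C(19,9)·C(14,2)/C(33,11); sum pmf over tables with pmf ≤ p_obs
p-value (two-sided) = 0.06741
→ bracket: 0.05<=p<0.10

p-value bracket: 0.05<=p<0.10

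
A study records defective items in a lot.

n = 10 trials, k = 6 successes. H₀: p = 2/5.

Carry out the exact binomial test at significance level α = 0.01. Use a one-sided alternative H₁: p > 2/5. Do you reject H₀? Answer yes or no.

Exact binomial: n=10, k=6, p₀=2/5=0.4000
P(X≥6) from Σ C(n,i)·p₀^i·(1−p₀)^(n−i)
p-value (one-sided, H₁ greater) = 0.16624
At α=0.01: p ≥ α → fail to reject H₀

reject H₀: no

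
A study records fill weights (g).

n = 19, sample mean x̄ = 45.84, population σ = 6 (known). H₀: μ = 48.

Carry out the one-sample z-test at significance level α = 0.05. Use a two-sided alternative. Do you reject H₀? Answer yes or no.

reject H₀: no

SE = σ/√n = 6/√19 = 1.3765
z = (x̄−μ₀)/SE = (45.84−48)/1.3765 = -1.5692
p-value (two-sided) = 0.11660
At α=0.05: p ≥ α → fail to reject H₀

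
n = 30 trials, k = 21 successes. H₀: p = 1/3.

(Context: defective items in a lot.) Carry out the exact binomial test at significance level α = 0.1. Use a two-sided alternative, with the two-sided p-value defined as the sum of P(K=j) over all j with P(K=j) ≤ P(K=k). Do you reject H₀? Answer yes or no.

Exact binomial: n=30, k=21, p₀=1/3=0.3333
P(X=j) = C(n,j)·p₀^j·(1−p₀)^(n−j); p = Σ P(X=j) over j with P(X=j) ≤ P(X=21)
p-value (two-sided) = 0.00005
At α=0.1: p < α → reject H₀

reject H₀: yes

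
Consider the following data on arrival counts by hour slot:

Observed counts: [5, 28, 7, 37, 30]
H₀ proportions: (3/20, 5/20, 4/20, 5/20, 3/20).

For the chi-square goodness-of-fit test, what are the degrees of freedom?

df = k − 1 = 5 − 1 = 4

degrees of freedom = 4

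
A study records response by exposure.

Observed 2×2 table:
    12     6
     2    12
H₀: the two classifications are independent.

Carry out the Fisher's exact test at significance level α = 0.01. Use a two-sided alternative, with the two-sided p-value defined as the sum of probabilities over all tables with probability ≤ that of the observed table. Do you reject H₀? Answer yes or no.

Margins: r₁=18, r₂=14, c₁=14, c₂=18, n=32
p_obs = C(18,12)·C(14,2)/C(32,14); sum pmf over tables with pmf ≤ p_obs
p-value (two-sided) = 0.00450
At α=0.01: p < α → reject H₀

reject H₀: yes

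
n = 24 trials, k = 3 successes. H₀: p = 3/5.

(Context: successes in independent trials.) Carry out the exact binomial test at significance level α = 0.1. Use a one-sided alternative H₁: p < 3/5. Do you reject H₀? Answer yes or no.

Exact binomial: n=24, k=3, p₀=3/5=0.6000
P(X≤3) from Σ C(n,i)·p₀^i·(1−p₀)^(n−i)
p-value (one-sided, H₁ less) = 0.00000
At α=0.1: p < α → reject H₀

reject H₀: yes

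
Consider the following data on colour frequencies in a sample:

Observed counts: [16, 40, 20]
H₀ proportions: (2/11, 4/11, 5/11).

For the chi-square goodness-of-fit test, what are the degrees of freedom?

df = k − 1 = 3 − 1 = 2

degrees of freedom = 2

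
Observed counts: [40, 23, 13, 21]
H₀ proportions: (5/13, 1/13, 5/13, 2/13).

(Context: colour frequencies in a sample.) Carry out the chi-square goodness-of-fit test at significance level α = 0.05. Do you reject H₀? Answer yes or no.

n = 97; E_i = n·p_i = [37.31, 7.46, 37.31, 14.92]
χ² = (40−37.31)²/37.31 + (23−7.46)²/7.46 + (13−37.31)²/37.31 + (21−14.92)²/14.92 = 50.8649
df = 3
p-value (upper-tail) = 0.00000
At α=0.05: p < α → reject H₀

reject H₀: yes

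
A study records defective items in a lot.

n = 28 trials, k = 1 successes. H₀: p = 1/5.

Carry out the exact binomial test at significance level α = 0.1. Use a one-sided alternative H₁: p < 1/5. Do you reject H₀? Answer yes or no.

reject H₀: yes

Exact binomial: n=28, k=1, p₀=1/5=0.2000
P(X≤1) from Σ C(n,i)·p₀^i·(1−p₀)^(n−i)
p-value (one-sided, H₁ less) = 0.01547
At α=0.1: p < α → reject H₀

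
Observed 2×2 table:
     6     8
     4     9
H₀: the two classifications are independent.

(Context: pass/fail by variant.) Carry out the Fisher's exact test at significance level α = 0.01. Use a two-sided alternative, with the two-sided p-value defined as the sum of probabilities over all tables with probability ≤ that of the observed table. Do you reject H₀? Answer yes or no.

reject H₀: no

Margins: r₁=14, r₂=13, c₁=10, c₂=17, n=27
p_obs = C(14,6)·C(13,4)/C(27,10); sum pmf over tables with pmf ≤ p_obs
p-value (two-sided) = 0.69458
At α=0.01: p ≥ α → fail to reject H₀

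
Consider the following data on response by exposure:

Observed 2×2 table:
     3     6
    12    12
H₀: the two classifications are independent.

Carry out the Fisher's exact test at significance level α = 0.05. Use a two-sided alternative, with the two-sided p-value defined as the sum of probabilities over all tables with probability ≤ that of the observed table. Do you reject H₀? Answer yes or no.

Margins: r₁=9, r₂=24, c₁=15, c₂=18, n=33
p_obs = C(9,3)·C(24,12)/C(33,15); sum pmf over tables with pmf ≤ p_obs
p-value (two-sided) = 0.45849
At α=0.05: p ≥ α → fail to reject H₀

reject H₀: no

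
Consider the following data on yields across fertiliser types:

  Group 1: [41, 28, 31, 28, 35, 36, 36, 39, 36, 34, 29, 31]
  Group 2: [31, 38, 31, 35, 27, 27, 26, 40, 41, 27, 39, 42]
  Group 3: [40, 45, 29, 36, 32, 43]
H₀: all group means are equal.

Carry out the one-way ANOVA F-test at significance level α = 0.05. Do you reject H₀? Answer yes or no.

reject H₀: no

Group means [33.67, 33.67, 37.50], grand mean 34.433
SSB = Σnᵢ(x̄ᵢ−x̄)² = 70.533; SSW = ΣΣ(x−x̄ᵢ)² = 816.833
MSB = 70.533/2 = 35.2667; MSW = 816.833/27 = 30.2531
F = MSB/MSW = 1.1657
df = (2, 27)
p-value (upper-tail) = 0.32690
At α=0.05: p ≥ α → fail to reject H₀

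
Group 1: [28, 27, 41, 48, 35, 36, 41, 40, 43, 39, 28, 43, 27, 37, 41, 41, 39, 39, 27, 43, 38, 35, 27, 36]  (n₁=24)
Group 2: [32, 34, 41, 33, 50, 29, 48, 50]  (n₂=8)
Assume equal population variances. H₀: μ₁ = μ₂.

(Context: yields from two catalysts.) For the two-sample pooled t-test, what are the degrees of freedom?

df = n₁ + n₂ − 2 = 24 + 8 − 2 = 30

degrees of freedom = 30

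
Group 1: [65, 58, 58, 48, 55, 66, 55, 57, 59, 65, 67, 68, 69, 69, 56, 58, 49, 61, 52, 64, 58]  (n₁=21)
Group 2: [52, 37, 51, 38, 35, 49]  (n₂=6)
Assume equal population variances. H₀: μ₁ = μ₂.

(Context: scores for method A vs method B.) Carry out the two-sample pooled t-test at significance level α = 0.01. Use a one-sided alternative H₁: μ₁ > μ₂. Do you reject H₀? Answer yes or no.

x̄₁=59.857, s₁=6.319, n₁=21
x̄₂=43.667, s₂=7.789, n₂=6
s_p² = [20·6.319² + 5·7.789²]/25 = 44.0762
SE = √(s_p²·(1/21+1/6)) = 3.0733
t = (59.857−43.667)/3.0733 = 5.2682
df = 25
p-value (one-sided, H₁ greater) = 0.00001
At α=0.01: p < α → reject H₀

reject H₀: yes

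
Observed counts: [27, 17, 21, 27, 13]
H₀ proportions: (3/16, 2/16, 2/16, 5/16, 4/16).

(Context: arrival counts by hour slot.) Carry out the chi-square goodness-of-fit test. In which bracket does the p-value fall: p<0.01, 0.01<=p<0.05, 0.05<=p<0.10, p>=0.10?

p-value bracket: p<0.01

n = 105; E_i = n·p_i = [19.69, 13.12, 13.12, 32.81, 26.25]
χ² = (27−19.69)²/19.69 + (17−13.12)²/13.12 + (21−13.12)²/13.12 + (27−32.81)²/32.81 + (13−26.25)²/26.25 = 16.3029
df = 4
p-value (upper-tail) = 0.00264
→ bracket: p<0.01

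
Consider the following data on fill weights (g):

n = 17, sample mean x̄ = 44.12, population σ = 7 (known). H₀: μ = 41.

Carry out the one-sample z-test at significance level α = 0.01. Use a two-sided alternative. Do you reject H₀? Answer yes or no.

SE = σ/√n = 7/√17 = 1.6977
z = (x̄−μ₀)/SE = (44.12−41)/1.6977 = 1.8377
p-value (two-sided) = 0.06610
At α=0.01: p ≥ α → fail to reject H₀

reject H₀: no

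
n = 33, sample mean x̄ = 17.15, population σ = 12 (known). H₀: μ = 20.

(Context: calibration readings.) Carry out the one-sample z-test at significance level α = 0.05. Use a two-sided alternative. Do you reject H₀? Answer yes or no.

SE = σ/√n = 12/√33 = 2.0889
z = (x̄−μ₀)/SE = (17.15−20)/2.0889 = -1.3643
p-value (two-sided) = 0.17246
At α=0.05: p ≥ α → fail to reject H₀

reject H₀: no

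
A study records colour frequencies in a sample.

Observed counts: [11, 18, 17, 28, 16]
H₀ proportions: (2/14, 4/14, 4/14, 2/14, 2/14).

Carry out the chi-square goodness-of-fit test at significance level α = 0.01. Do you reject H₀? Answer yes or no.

reject H₀: yes

n = 90; E_i = n·p_i = [12.86, 25.71, 25.71, 12.86, 12.86]
χ² = (11−12.86)²/12.86 + (18−25.71)²/25.71 + (17−25.71)²/25.71 + (28−12.86)²/12.86 + (16−12.86)²/12.86 = 24.1389
df = 4
p-value (upper-tail) = 0.00007
At α=0.01: p < α → reject H₀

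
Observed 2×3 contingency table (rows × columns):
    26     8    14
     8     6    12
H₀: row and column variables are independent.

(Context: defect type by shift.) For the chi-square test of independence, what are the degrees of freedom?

df = (r−1)(c−1) = (2−1)·(3−1) = 2

degrees of freedom = 2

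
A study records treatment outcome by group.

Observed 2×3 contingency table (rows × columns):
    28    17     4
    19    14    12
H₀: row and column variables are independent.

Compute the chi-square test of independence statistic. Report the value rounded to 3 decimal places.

test statistic = 5.854

Row totals [49, 45], col totals [47, 31, 16], n=94
χ² = (28−24.50)²/24.50 + (17−16.16)²/16.16 + (4−8.34)²/8.34 + (19−22.50)²/22.50 + (14−14.84)²/14.84 + (12−7.66)²/7.66 = 5.8541
df = 2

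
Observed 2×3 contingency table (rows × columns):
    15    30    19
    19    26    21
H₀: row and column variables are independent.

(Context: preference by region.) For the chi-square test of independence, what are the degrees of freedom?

df = (r−1)(c−1) = (2−1)·(3−1) = 2

degrees of freedom = 2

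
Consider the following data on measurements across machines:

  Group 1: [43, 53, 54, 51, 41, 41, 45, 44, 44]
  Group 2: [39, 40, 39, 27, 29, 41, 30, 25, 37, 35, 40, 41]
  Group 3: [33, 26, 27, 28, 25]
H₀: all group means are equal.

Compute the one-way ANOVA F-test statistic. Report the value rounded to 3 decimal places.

test statistic = 22.309

Group means [46.22, 35.25, 27.80], grand mean 37.615
SSB = Σnᵢ(x̄ᵢ−x̄)² = 1215.548; SSW = ΣΣ(x−x̄ᵢ)² = 626.606
MSB = 1215.548/2 = 607.7741; MSW = 626.606/23 = 27.2437
F = MSB/MSW = 22.3088
df = (2, 23)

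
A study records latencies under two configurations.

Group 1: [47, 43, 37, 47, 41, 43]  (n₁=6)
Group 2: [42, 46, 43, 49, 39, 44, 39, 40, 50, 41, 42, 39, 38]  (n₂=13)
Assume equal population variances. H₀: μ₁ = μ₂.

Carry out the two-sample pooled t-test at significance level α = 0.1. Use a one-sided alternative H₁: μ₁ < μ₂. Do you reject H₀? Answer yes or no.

x̄₁=43.000, s₁=3.795, n₁=6
x̄₂=42.462, s₂=3.865, n₂=13
s_p² = [5·3.795² + 12·3.865²]/17 = 14.7783
SE = √(s_p²·(1/6+1/13)) = 1.8973
t = (43.000−42.462)/1.8973 = 0.2838
df = 17
p-value (one-sided, H₁ less) = 0.61000
At α=0.1: p ≥ α → fail to reject H₀

reject H₀: no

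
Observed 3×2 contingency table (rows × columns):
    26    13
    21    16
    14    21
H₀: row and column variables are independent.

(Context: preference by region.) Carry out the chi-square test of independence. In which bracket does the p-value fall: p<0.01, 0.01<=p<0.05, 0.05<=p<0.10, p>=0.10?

p-value bracket: 0.05<=p<0.10

Row totals [39, 37, 35], col totals [61, 50], n=111
χ² = (26−21.43)²/21.43 + (13−17.57)²/17.57 + (21−20.33)²/20.33 + (16−16.67)²/16.67 + (14−19.23)²/19.23 + (21−15.77)²/15.77 = 5.3717
df = 2
p-value (upper-tail) = 0.06816
→ bracket: 0.05<=p<0.10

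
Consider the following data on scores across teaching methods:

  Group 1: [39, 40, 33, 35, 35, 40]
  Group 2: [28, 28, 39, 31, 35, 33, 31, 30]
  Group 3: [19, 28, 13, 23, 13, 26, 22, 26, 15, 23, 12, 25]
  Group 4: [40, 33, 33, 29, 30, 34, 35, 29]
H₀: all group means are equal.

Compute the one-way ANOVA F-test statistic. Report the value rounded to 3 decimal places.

Group means [37.00, 31.88, 20.42, 32.88], grand mean 28.971
SSB = Σnᵢ(x̄ᵢ−x̄)² = 1454.304; SSW = ΣΣ(x−x̄ᵢ)² = 606.667
MSB = 1454.304/3 = 484.7680; MSW = 606.667/30 = 20.2222
F = MSB/MSW = 23.9720
df = (3, 30)

test statistic = 23.972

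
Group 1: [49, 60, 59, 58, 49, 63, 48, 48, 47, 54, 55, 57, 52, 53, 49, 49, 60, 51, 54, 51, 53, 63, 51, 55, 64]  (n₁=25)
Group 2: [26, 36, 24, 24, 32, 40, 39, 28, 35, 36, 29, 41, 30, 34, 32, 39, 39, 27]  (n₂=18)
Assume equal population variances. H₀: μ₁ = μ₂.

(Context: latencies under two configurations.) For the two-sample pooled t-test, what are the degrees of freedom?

df = n₁ + n₂ − 2 = 25 + 18 − 2 = 41

degrees of freedom = 41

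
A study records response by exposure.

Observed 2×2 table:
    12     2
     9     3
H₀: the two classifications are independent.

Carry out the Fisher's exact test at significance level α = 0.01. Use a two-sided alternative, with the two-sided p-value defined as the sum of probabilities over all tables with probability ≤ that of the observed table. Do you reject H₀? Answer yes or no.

reject H₀: no

Margins: r₁=14, r₂=12, c₁=21, c₂=5, n=26
p_obs = C(14,12)·C(12,9)/C(26,21); sum pmf over tables with pmf ≤ p_obs
p-value (two-sided) = 0.63478
At α=0.01: p ≥ α → fail to reject H₀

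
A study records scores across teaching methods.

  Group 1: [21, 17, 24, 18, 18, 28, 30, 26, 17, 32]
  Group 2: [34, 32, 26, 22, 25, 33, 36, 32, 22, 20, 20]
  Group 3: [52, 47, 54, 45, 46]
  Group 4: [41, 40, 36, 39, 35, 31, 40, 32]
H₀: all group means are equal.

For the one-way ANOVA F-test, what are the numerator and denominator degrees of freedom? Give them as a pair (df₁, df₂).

degrees of freedom = [3, 30]

k = 4 groups, N = 34 total
df = (k−1, N−k) = (4−1, 34−4) = (3, 30)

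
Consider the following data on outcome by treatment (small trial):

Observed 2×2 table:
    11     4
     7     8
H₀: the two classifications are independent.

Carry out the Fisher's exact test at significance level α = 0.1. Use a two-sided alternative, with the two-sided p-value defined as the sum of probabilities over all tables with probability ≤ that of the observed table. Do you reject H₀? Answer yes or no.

reject H₀: no

Margins: r₁=15, r₂=15, c₁=18, c₂=12, n=30
p_obs = C(15,11)·C(15,7)/C(30,18); sum pmf over tables with pmf ≤ p_obs
p-value (two-sided) = 0.26354
At α=0.1: p ≥ α → fail to reject H₀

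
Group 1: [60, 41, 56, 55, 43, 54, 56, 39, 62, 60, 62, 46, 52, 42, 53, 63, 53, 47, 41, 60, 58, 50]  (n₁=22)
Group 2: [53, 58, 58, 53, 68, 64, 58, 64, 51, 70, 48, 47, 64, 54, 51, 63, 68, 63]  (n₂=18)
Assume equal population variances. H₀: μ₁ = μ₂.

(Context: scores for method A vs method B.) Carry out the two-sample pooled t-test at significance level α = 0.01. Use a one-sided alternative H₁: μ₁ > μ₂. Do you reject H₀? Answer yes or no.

reject H₀: no

x̄₁=52.409, s₁=7.713, n₁=22
x̄₂=58.611, s₂=7.196, n₂=18
s_p² = [21·7.713² + 17·7.196²]/38 = 56.0420
SE = √(s_p²·(1/22+1/18)) = 2.3792
t = (52.409−58.611)/2.3792 = -2.6067
df = 38
p-value (one-sided, H₁ greater) = 0.99351
At α=0.01: p ≥ α → fail to reject H₀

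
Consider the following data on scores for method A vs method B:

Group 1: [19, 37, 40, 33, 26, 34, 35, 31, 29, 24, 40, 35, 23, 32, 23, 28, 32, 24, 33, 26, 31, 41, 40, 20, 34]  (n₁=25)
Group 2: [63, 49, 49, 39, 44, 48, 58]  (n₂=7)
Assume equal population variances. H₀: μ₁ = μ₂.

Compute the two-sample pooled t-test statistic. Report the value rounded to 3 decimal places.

test statistic = -6.601

x̄₁=30.800, s₁=6.429, n₁=25
x̄₂=50.000, s₂=8.124, n₂=7
s_p² = [24·6.429² + 6·8.124²]/30 = 46.2667
SE = √(s_p²·(1/25+1/7)) = 2.9086
t = (30.800−50.000)/2.9086 = -6.6010
df = 30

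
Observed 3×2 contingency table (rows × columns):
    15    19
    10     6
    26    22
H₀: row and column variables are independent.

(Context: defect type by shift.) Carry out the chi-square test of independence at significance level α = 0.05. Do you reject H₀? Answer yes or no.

Row totals [34, 16, 48], col totals [51, 47], n=98
χ² = (15−17.69)²/17.69 + (19−16.31)²/16.31 + (10−8.33)²/8.33 + (6−7.67)²/7.67 + (26−24.98)²/24.98 + (22−23.02)²/23.02 = 1.6434
df = 2
p-value (upper-tail) = 0.43968
At α=0.05: p ≥ α → fail to reject H₀

reject H₀: no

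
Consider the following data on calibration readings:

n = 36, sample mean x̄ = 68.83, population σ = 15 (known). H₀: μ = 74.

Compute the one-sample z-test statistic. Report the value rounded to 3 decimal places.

SE = σ/√n = 15/√36 = 2.5000
z = (x̄−μ₀)/SE = (68.83−74)/2.5000 = -2.0680

test statistic = -2.068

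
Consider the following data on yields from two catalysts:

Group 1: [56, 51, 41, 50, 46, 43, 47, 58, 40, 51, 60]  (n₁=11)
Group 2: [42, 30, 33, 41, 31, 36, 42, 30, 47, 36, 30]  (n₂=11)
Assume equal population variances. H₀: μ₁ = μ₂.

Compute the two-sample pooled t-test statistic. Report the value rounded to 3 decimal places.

test statistic = 4.851

x̄₁=49.364, s₁=6.727, n₁=11
x̄₂=36.182, s₂=5.997, n₂=11
s_p² = [10·6.727² + 10·5.997²]/20 = 40.6091
SE = √(s_p²·(1/11+1/11)) = 2.7173
t = (49.364−36.182)/2.7173 = 4.8512
df = 20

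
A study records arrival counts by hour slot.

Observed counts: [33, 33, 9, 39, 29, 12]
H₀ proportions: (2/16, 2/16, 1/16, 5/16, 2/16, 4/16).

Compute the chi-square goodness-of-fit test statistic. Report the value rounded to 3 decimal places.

n = 155; E_i = n·p_i = [19.38, 19.38, 9.69, 48.44, 19.38, 38.75]
χ² = (33−19.38)²/19.38 + (33−19.38)²/19.38 + (9−9.69)²/9.69 + (39−48.44)²/48.44 + (29−19.38)²/19.38 + (12−38.75)²/38.75 = 44.2981
df = 5

test statistic = 44.298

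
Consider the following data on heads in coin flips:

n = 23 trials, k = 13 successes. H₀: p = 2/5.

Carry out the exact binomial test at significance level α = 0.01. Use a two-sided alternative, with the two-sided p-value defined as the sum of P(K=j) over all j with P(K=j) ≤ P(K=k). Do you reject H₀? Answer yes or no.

Exact binomial: n=23, k=13, p₀=2/5=0.4000
P(X=j) = C(n,j)·p₀^j·(1−p₀)^(n−j); p = Σ P(X=j) over j with P(X=j) ≤ P(X=13)
p-value (two-sided) = 0.13531
At α=0.01: p ≥ α → fail to reject H₀

reject H₀: no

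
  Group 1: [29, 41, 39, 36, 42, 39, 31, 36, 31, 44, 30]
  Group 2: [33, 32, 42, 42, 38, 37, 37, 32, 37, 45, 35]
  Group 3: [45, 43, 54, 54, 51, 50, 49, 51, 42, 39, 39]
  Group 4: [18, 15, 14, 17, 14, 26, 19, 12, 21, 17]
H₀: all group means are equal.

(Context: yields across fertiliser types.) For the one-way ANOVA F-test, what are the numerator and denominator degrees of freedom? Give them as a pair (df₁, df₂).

degrees of freedom = [3, 39]

k = 4 groups, N = 43 total
df = (k−1, N−k) = (4−1, 43−4) = (3, 39)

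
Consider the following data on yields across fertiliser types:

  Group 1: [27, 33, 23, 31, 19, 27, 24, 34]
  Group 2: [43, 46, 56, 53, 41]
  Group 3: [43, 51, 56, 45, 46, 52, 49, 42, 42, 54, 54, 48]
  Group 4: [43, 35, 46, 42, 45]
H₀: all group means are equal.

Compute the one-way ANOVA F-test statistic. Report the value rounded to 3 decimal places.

test statistic = 29.866

Group means [27.25, 47.80, 48.50, 42.20], grand mean 41.667
SSB = Σnᵢ(x̄ᵢ−x̄)² = 2412.567; SSW = ΣΣ(x−x̄ᵢ)² = 700.100
MSB = 2412.567/3 = 804.1889; MSW = 700.100/26 = 26.9269
F = MSB/MSW = 29.8656
df = (3, 26)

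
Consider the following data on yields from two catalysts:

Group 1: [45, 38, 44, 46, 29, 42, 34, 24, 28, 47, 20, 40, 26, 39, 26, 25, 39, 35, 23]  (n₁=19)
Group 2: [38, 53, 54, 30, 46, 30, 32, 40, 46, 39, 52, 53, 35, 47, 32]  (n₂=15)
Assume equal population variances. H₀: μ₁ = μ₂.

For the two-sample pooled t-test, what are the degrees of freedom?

degrees of freedom = 32

df = n₁ + n₂ − 2 = 19 + 15 − 2 = 32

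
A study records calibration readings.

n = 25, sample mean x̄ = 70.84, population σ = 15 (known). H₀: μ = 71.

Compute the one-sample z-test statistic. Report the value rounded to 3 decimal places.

SE = σ/√n = 15/√25 = 3.0000
z = (x̄−μ₀)/SE = (70.84−71)/3.0000 = -0.0533

test statistic = -0.053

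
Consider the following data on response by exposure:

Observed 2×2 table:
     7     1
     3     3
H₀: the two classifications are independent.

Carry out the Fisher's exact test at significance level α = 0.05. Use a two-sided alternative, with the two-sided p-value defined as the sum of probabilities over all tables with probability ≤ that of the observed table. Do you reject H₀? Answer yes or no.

reject H₀: no

Margins: r₁=8, r₂=6, c₁=10, c₂=4, n=14
p_obs = C(8,7)·C(6,3)/C(14,10); sum pmf over tables with pmf ≤ p_obs
p-value (two-sided) = 0.24476
At α=0.05: p ≥ α → fail to reject H₀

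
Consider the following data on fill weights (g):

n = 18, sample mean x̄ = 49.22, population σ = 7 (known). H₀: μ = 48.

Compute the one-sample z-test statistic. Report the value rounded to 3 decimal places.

SE = σ/√n = 7/√18 = 1.6499
z = (x̄−μ₀)/SE = (49.22−48)/1.6499 = 0.7394

test statistic = 0.739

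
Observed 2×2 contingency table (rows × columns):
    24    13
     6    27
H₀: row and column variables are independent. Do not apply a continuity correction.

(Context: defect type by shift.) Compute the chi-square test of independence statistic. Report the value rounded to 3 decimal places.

test statistic = 15.522

Row totals [37, 33], col totals [30, 40], n=70
χ² = (24−15.86)²/15.86 + (13−21.14)²/21.14 + (6−14.14)²/14.14 + (27−18.86)²/18.86 = 15.5221
df = 1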